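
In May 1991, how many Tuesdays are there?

May 1991 has 31 days and begins on Wednesday.
The first Tuesday is May 7.
Tuesdays fall on 7, 14, 21, 28 — that's 4.

4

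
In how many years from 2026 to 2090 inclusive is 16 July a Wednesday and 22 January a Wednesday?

7

Check each year's weekday for 16 July and 22 January:
  2026: Thu/Thu  2027: Fri/Fri  2028: Sun/Sat  2029: Mon/Mon  2030: Tue/Tue  2031: Wed/Wed ✓  2032: Fri/Thu  2033: Sat/Sat  2034: Sun/Sun  2035: Mon/Mon  2036: Wed/Tue  2037: Thu/Thu  2038: Fri/Fri  2039: Sat/Sat  …(37 more)…  2077: Fri/Fri  2078: Sat/Sat  2079: Sun/Sun  2080: Tue/Mon  2081: Wed/Wed ✓  2082: Thu/Thu  2083: Fri/Fri  2084: Sun/Sat  2085: Mon/Mon  2086: Tue/Tue  2087: Wed/Wed ✓  2088: Fri/Thu  2089: Sat/Sat  2090: Sun/Sun
Both conditions hold in: 2031, 2042, 2053, 2059, 2070, 2081, 2087 — 7.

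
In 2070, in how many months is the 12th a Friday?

2

Check the 12th of each month of 2070: Jan 12: Sun, Feb 12: Wed, Mar 12: Wed, Apr 12: Sat, May 12: Mon, Jun 12: Thu, Jul 12: Sat, Aug 12: Tue, Sep 12: Fri, Oct 12: Sun, Nov 12: Wed, Dec 12: Fri.
Friday occurs in September, December — 2 months.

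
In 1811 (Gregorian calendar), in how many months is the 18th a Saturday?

Check the 18th of each month of 1811: Jan 18: Fri, Feb 18: Mon, Mar 18: Mon, Apr 18: Thu, May 18: Sat, Jun 18: Tue, Jul 18: Thu, Aug 18: Sun, Sep 18: Wed, Oct 18: Fri, Nov 18: Mon, Dec 18: Wed.
Saturday occurs in May — 1 month.

1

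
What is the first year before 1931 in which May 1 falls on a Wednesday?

From one year to the next, a fixed date's weekday advances by 1, or by 2 when a Feb 29 lies between the two dates.
1931: May 1 is Friday.
1930: Thursday (−1)
1929: Wednesday (−1)
May 1 falls on a Wednesday in 1929.

1929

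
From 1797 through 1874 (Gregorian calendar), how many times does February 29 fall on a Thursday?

Leap years in 1797–1874: 18 of them.
Feb 29 weekday advances by 5 (mod 7) from one leap year to the next four years later (or differs when a century non-leap intervenes).
Leap-day weekdays: 1804:Wed 1808:Mon 1812:Sat 1816:Thu✓ 1820:Tue 1824:Sun 1828:Fri 1832:Wed 1836:Mon 1840:Sat 1844:Thu✓ 1848:Tue 1852:Sun 1856:Fri 1860:Wed 1864:Mon 1868:Sat 1872:Thu✓
Thursday: 1816, 1844, 1872 → 3.

3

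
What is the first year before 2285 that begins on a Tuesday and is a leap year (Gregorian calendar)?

2284

Jan 1 advances by 2 weekdays after a leap year and by 1 after a common year.
2285: Jan 1 is Thursday.
2284: Tuesday (leap)
2284 begins on a Tuesday and is a leap year.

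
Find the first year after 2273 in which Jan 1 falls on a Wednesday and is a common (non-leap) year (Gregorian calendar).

Jan 1 advances by 2 weekdays after a leap year and by 1 after a common year.
2273: Jan 1 is Wednesday.
2274: Thursday
2275: Friday
2276: Saturday (leap)
2277: Monday
2278: Tuesday
2279: Wednesday
2279 begins on a Wednesday and is a common year.

2279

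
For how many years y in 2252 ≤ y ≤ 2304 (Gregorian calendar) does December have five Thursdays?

December has 31 days; it has five Thursdays when Thursday falls among the first (month-length − 28) days — i.e. when December 1 is one of Thursday/Wednesday/Tuesday.
December 1 by year: 2252:Wed✓ 2253:Thu✓ 2254:Fri 2255:Sat 2256:Mon 2257:Tue✓ 2258:Wed✓ 2259:Thu✓ 2260:Sat 2261:Sun 2262:Mon 2263:Tue✓ 2264:Thu✓ 2265:Fri 2266:Sat …(23 more)… 2290:Mon 2291:Tue✓ 2292:Thu✓ 2293:Fri 2294:Sat 2295:Sun 2296:Tue✓ 2297:Wed✓ 2298:Thu✓ 2299:Fri 2300:Sat 2301:Sun 2302:Mon 2303:Tue✓ 2304:Thu✓
Years with five Thursdays: 2252, 2253, 2257, 2258, 2259, 2263, 2264, 2268, 2269, 2270, 2274, 2275, 2280, 2281, 2285, 2286, 2287, 2291, 2292, 2296, 2297, 2298, 2303, 2304 → 24.

24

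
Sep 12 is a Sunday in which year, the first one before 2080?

2077

From one year to the next, a fixed date's weekday advances by 1, or by 2 when a Feb 29 lies between the two dates.
2080: September 12 is Thursday.
2079: Tuesday (−2)
2078: Monday (−1)
2077: Sunday (−1)
Sep 12 falls on a Sunday in 2077.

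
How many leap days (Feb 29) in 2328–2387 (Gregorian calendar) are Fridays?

2

Leap years in 2328–2387: 15 of them.
Feb 29 weekday advances by 5 (mod 7) from one leap year to the next four years later (or differs when a century non-leap intervenes).
Leap-day weekdays: 2328:Wed 2332:Mon 2336:Sat 2340:Thu 2344:Tue 2348:Sun 2352:Fri✓ 2356:Wed 2360:Mon 2364:Sat 2368:Thu 2372:Tue 2376:Sun 2380:Fri✓ 2384:Wed
Friday: 2352, 2380 → 2.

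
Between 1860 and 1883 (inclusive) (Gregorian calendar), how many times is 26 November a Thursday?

3

Track 26 November's weekday year by year (advancing +1, or +2 across a Feb 29):
  1860: Mon  1861: Tue (+1)  1862: Wed (+1)  1863: Thu (+1) ✓  1864: Sat (+2)
  1865: Sun (+1)  1866: Mon (+1)  1867: Tue (+1)  1868: Thu (+2) ✓  1869: Fri (+1)
  1870: Sat (+1)  1871: Sun (+1)  1872: Tue (+2)  1873: Wed (+1)  1874: Thu (+1) ✓
  1875: Fri (+1)  1876: Sun (+2)  1877: Mon (+1)  1878: Tue (+1)  1879: Wed (+1)
  1880: Fri (+2)  1881: Sat (+1)  1882: Sun (+1)  1883: Mon (+1)
Thursday years: 1863, 1868, 1874 — 3 in total.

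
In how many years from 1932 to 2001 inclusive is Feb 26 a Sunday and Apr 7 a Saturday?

2

Check each year's weekday for Feb 26 and Apr 7:
  1932: Fri/Thu  1933: Sun/Fri  1934: Mon/Sat  1935: Tue/Sun  1936: Wed/Tue  1937: Fri/Wed  1938: Sat/Thu  1939: Sun/Fri  1940: Mon/Sun  1941: Wed/Mon  1942: Thu/Tue  1943: Fri/Wed  1944: Sat/Fri  1945: Mon/Sat  …(42 more)…  1988: Fri/Thu  1989: Sun/Fri  1990: Mon/Sat  1991: Tue/Sun  1992: Wed/Tue  1993: Fri/Wed  1994: Sat/Thu  1995: Sun/Fri  1996: Mon/Sun  1997: Wed/Mon  1998: Thu/Tue  1999: Fri/Wed  2000: Sat/Fri  2001: Mon/Sat
Both conditions hold in: 1956, 1984 — 2.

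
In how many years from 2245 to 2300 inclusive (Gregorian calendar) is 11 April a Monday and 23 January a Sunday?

Check each year's weekday for 11 April and 23 January:
  2245: Fri/Thu  2246: Sat/Fri  2247: Sun/Sat  2248: Tue/Sun  2249: Wed/Tue  2250: Thu/Wed  2251: Fri/Thu  2252: Sun/Fri  2253: Mon/Sun ✓  2254: Tue/Mon  2255: Wed/Tue  2256: Fri/Wed  2257: Sat/Fri  2258: Sun/Sat  …(28 more)…  2287: Mon/Sun ✓  2288: Wed/Mon  2289: Thu/Wed  2290: Fri/Thu  2291: Sat/Fri  2292: Mon/Sat  2293: Tue/Mon  2294: Wed/Tue  2295: Thu/Wed  2296: Sat/Thu  2297: Sun/Sat  2298: Mon/Sun ✓  2299: Tue/Mon  2300: Wed/Tue
Both conditions hold in: 2253, 2259, 2270, 2281, 2287, 2298 — 6.

6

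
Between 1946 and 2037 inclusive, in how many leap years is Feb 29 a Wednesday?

Leap years in 1946–2037: 23 of them.
Feb 29 weekday advances by 5 (mod 7) from one leap year to the next four years later (or differs when a century non-leap intervenes).
Leap-day weekdays: 1948:Sun 1952:Fri 1956:Wed✓ 1960:Mon 1964:Sat 1968:Thu 1972:Tue 1976:Sun 1980:Fri 1984:Wed✓ 1988:Mon 1992:Sat 1996:Thu 2000:Tue 2004:Sun 2008:Fri 2012:Wed✓ 2016:Mon 2020:Sat 2024:Thu 2028:Tue 2032:Sun 2036:Fri
Wednesday: 1956, 1984, 2012 → 3.

3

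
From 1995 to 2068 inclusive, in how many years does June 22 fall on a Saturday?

Track June 22's weekday year by year (advancing +1, or +2 across a Feb 29):
  1995: Thu  1996: Sat (+2) ✓  1997: Sun (+1)  1998: Mon (+1)  1999: Tue (+1)
  2000: Thu (+2)  2001: Fri (+1)  2002: Sat (+1) ✓  2003: Sun (+1)  2004: Tue (+2)
  2005: Wed (+1)  2006: Thu (+1)  2007: Fri (+1)  2008: Sun (+2)  … (46 more years) …
  2055: Tue (+1)  2056: Thu (+2)  2057: Fri (+1)  2058: Sat (+1) ✓  2059: Sun (+1)
  2060: Tue (+2)  2061: Wed (+1)  2062: Thu (+1)  2063: Fri (+1)  2064: Sun (+2)
  2065: Mon (+1)  2066: Tue (+1)  2067: Wed (+1)  2068: Fri (+2)
Saturday years: 1996, 2002, 2013, 2019, 2024, 2030, 2041, 2047, 2052, 2058 — 10 in total.

10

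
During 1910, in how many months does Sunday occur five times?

A month of length L has five Sundays iff its first Sunday is on day ≤ L−28 (so day 1–3 in a 31-day month, 1–2 in a 30-day month, day 1 in a leap February).
Checking each month of 1910: Jan starts Sat (31d) ✓; Feb starts Tue (28d); Mar starts Tue (31d); Apr starts Fri (30d); May starts Sun (31d) ✓; Jun starts Wed (30d); Jul starts Fri (31d) ✓; Aug starts Mon (31d); Sep starts Thu (30d); Oct starts Sat (31d) ✓; Nov starts Tue (30d); Dec starts Thu (31d).
Five-Sunday months: January, May, July, October → 4.

4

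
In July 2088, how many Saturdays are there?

5

July 2088 has 31 days and begins on Thursday.
The first Saturday is July 3.
Saturdays fall on 3, 10, 17, 24, 31 — that's 5.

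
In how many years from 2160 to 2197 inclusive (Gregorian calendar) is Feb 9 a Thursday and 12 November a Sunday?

Check each year's weekday for Feb 9 and 12 November:
  2160: Sat/Wed  2161: Mon/Thu  2162: Tue/Fri  2163: Wed/Sat  2164: Thu/Mon  2165: Sat/Tue  2166: Sun/Wed  2167: Mon/Thu  2168: Tue/Sat  2169: Thu/Sun ✓  2170: Fri/Mon  2171: Sat/Tue  2172: Sun/Thu  2173: Tue/Fri  …(10 more)…  2184: Mon/Fri  2185: Wed/Sat  2186: Thu/Sun ✓  2187: Fri/Mon  2188: Sat/Wed  2189: Mon/Thu  2190: Tue/Fri  2191: Wed/Sat  2192: Thu/Mon  2193: Sat/Tue  2194: Sun/Wed  2195: Mon/Thu  2196: Tue/Sat  2197: Thu/Sun ✓
Both conditions hold in: 2169, 2175, 2186, 2197 — 4.

4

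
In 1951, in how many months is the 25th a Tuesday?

Check the 25th of each month of 1951: Jan 25: Thu, Feb 25: Sun, Mar 25: Sun, Apr 25: Wed, May 25: Fri, Jun 25: Mon, Jul 25: Wed, Aug 25: Sat, Sep 25: Tue, Oct 25: Thu, Nov 25: Sun, Dec 25: Tue.
Tuesday occurs in September, December — 2 months.

2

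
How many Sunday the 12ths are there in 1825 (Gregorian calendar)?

1

Check the 12th of each month of 1825: Jan 12: Wed, Feb 12: Sat, Mar 12: Sat, Apr 12: Tue, May 12: Thu, Jun 12: Sun, Jul 12: Tue, Aug 12: Fri, Sep 12: Mon, Oct 12: Wed, Nov 12: Sat, Dec 12: Mon.
Sunday occurs in June — 1 month.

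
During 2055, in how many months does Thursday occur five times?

A month of length L has five Thursdays iff its first Thursday is on day ≤ L−28 (so day 1–3 in a 31-day month, 1–2 in a 30-day month, day 1 in a leap February).
Checking each month of 2055: Jan starts Fri (31d); Feb starts Mon (28d); Mar starts Mon (31d); Apr starts Thu (30d) ✓; May starts Sat (31d); Jun starts Tue (30d); Jul starts Thu (31d) ✓; Aug starts Sun (31d); Sep starts Wed (30d) ✓; Oct starts Fri (31d); Nov starts Mon (30d); Dec starts Wed (31d) ✓.
Five-Thursday months: April, July, September, December → 4.

4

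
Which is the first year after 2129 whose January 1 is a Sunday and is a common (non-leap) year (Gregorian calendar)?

Jan 1 advances by 2 weekdays after a leap year and by 1 after a common year.
2129: Jan 1 is Saturday.
2130: Sunday
2130 begins on a Sunday and is a common year.

2130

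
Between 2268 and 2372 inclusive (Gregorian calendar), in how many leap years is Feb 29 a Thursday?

Leap years in 2268–2372: 26 of them.
Feb 29 weekday advances by 5 (mod 7) from one leap year to the next four years later (or differs when a century non-leap intervenes).
Leap-day weekdays: 2268:Sat 2272:Thu✓ 2276:Tue 2280:Sun 2284:Fri 2288:Wed 2292:Mon 2296:Sat 2304:Mon 2308:Sat 2312:Thu✓ 2316:Tue 2320:Sun 2324:Fri 2328:Wed 2332:Mon 2336:Sat 2340:Thu✓ 2344:Tue 2348:Sun 2352:Fri 2356:Wed 2360:Mon 2364:Sat 2368:Thu✓ 2372:Tue
Thursday: 2272, 2312, 2340, 2368 → 4.

4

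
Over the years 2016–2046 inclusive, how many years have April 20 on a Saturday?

4

Track April 20's weekday year by year (advancing +1, or +2 across a Feb 29):
  2016: Wed  2017: Thu (+1)  2018: Fri (+1)  2019: Sat (+1) ✓  2020: Mon (+2)
  2021: Tue (+1)  2022: Wed (+1)  2023: Thu (+1)  2024: Sat (+2) ✓  2025: Sun (+1)
  2026: Mon (+1)  2027: Tue (+1)  2028: Thu (+2)  2029: Fri (+1)  … (3 more years) …
  2033: Wed (+1)  2034: Thu (+1)  2035: Fri (+1)  2036: Sun (+2)  2037: Mon (+1)
  2038: Tue (+1)  2039: Wed (+1)  2040: Fri (+2)  2041: Sat (+1) ✓  2042: Sun (+1)
  2043: Mon (+1)  2044: Wed (+2)  2045: Thu (+1)  2046: Fri (+1)
Saturday years: 2019, 2024, 2030, 2041 — 4 in total.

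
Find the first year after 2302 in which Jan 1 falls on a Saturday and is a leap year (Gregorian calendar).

2316

Jan 1 advances by 2 weekdays after a leap year and by 1 after a common year.
2302: Jan 1 is Wednesday.
2303: Thursday
2304: Friday (leap)
2305: Sunday
2306: Monday
2307: Tuesday
2308: Wednesday (leap)
2309: Friday
2310: Saturday
2311: Sunday
2312: Monday (leap)
2313: Wednesday
2314: Thursday
2315: Friday
2316: Saturday (leap)
2316 begins on a Saturday and is a leap year.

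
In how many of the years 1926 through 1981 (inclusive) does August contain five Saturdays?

August has 31 days; it has five Saturdays when Saturday falls among the first (month-length − 28) days — i.e. when August 1 is one of Saturday/Friday/Thursday.
August 1 by year: 1926:Sun 1927:Mon 1928:Wed 1929:Thu✓ 1930:Fri✓ 1931:Sat✓ 1932:Mon 1933:Tue 1934:Wed 1935:Thu✓ 1936:Sat✓ 1937:Sun 1938:Mon 1939:Tue 1940:Thu✓ …(26 more)… 1967:Tue 1968:Thu✓ 1969:Fri✓ 1970:Sat✓ 1971:Sun 1972:Tue 1973:Wed 1974:Thu✓ 1975:Fri✓ 1976:Sun 1977:Mon 1978:Tue 1979:Wed 1980:Fri✓ 1981:Sat✓
Years with five Saturdays: 1929, 1930, 1931, 1935, 1936, 1940, 1941, 1942, 1946, 1947, 1952, 1953, 1957, 1958, 1959, 1963, 1964, 1968, 1969, 1970, 1974, 1975, 1980, 1981 → 24.

24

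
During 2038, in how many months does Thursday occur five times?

A month of length L has five Thursdays iff its first Thursday is on day ≤ L−28 (so day 1–3 in a 31-day month, 1–2 in a 30-day month, day 1 in a leap February).
Checking each month of 2038: Jan starts Fri (31d); Feb starts Mon (28d); Mar starts Mon (31d); Apr starts Thu (30d) ✓; May starts Sat (31d); Jun starts Tue (30d); Jul starts Thu (31d) ✓; Aug starts Sun (31d); Sep starts Wed (30d) ✓; Oct starts Fri (31d); Nov starts Mon (30d); Dec starts Wed (31d) ✓.
Five-Thursday months: April, July, September, December → 4.

4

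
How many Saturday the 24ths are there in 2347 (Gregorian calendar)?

Check the 24th of each month of 2347: Jan 24: Fri, Feb 24: Mon, Mar 24: Mon, Apr 24: Thu, May 24: Sat, Jun 24: Tue, Jul 24: Thu, Aug 24: Sun, Sep 24: Wed, Oct 24: Fri, Nov 24: Mon, Dec 24: Wed.
Saturday occurs in May — 1 month.

1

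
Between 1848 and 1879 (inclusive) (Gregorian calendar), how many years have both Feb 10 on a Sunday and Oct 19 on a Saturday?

Check each year's weekday for Feb 10 and Oct 19:
  1848: Thu/Thu  1849: Sat/Fri  1850: Sun/Sat ✓  1851: Mon/Sun  1852: Tue/Tue  1853: Thu/Wed  1854: Fri/Thu  1855: Sat/Fri  1856: Sun/Sun  1857: Tue/Mon  1858: Wed/Tue  1859: Thu/Wed  1860: Fri/Fri  1861: Sun/Sat ✓  …(4 more)…  1866: Sat/Fri  1867: Sun/Sat ✓  1868: Mon/Mon  1869: Wed/Tue  1870: Thu/Wed  1871: Fri/Thu  1872: Sat/Sat  1873: Mon/Sun  1874: Tue/Mon  1875: Wed/Tue  1876: Thu/Thu  1877: Sat/Fri  1878: Sun/Sat ✓  1879: Mon/Sun
Both conditions hold in: 1850, 1861, 1867, 1878 — 4.

4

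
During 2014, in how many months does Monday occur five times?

4

A month of length L has five Mondays iff its first Monday is on day ≤ L−28 (so day 1–3 in a 31-day month, 1–2 in a 30-day month, day 1 in a leap February).
Checking each month of 2014: Jan starts Wed (31d); Feb starts Sat (28d); Mar starts Sat (31d) ✓; Apr starts Tue (30d); May starts Thu (31d); Jun starts Sun (30d) ✓; Jul starts Tue (31d); Aug starts Fri (31d); Sep starts Mon (30d) ✓; Oct starts Wed (31d); Nov starts Sat (30d); Dec starts Mon (31d) ✓.
Five-Monday months: March, June, September, December → 4.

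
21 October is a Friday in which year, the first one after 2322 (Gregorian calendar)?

2327

From one year to the next, a fixed date's weekday advances by 1, or by 2 when a Feb 29 lies between the two dates.
2322: October 21 is Saturday.
2323: Sunday (+1)
2324: Tuesday (+2)
2325: Wednesday (+1)
2326: Thursday (+1)
2327: Friday (+1)
21 October falls on a Friday in 2327.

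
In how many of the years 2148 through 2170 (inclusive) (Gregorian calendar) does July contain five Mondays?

July has 31 days; it has five Mondays when Monday falls among the first (month-length − 28) days — i.e. when July 1 is one of Monday/Sunday/Saturday.
July 1 by year: 2148:Mon✓ 2149:Tue 2150:Wed 2151:Thu 2152:Sat✓ 2153:Sun✓ 2154:Mon✓ 2155:Tue 2156:Thu 2157:Fri 2158:Sat✓ 2159:Sun✓ 2160:Tue 2161:Wed 2162:Thu 2163:Fri 2164:Sun✓ 2165:Mon✓ 2166:Tue 2167:Wed 2168:Fri 2169:Sat✓ 2170:Sun✓
Years with five Mondays: 2148, 2152, 2153, 2154, 2158, 2159, 2164, 2165, 2169, 2170 → 10.

10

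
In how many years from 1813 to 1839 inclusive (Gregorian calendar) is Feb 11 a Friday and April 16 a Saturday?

Check each year's weekday for Feb 11 and April 16:
  1813: Thu/Fri  1814: Fri/Sat ✓  1815: Sat/Sun  1816: Sun/Tue  1817: Tue/Wed  1818: Wed/Thu  1819: Thu/Fri  1820: Fri/Sun  1821: Sun/Mon  1822: Mon/Tue  1823: Tue/Wed  1824: Wed/Fri  1825: Fri/Sat ✓  1826: Sat/Sun  1827: Sun/Mon  1828: Mon/Wed  1829: Wed/Thu  1830: Thu/Fri  1831: Fri/Sat ✓  1832: Sat/Mon  1833: Mon/Tue  1834: Tue/Wed  1835: Wed/Thu  1836: Thu/Sat  1837: Sat/Sun  1838: Sun/Mon  1839: Mon/Tue
Both conditions hold in: 1814, 1825, 1831 — 3.

3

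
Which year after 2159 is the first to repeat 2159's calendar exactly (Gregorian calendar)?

Two years share a calendar iff Jan 1 falls on the same weekday and both are leap or both are common. 2159: Jan 1 is Monday, common year.
2160: Jan 1 Tuesday, leap
2161: Jan 1 Thursday, common
2162: Jan 1 Friday, common
2163: Jan 1 Saturday, common
2164: Jan 1 Sunday, leap
2165: Jan 1 Tuesday, common
2166: Jan 1 Wednesday, common
2167: Jan 1 Thursday, common
2168: Jan 1 Friday, leap
2169: Jan 1 Sunday, common
2170: Jan 1 Monday, common
2170 matches on both conditions.

2170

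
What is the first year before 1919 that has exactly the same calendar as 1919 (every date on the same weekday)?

Two years share a calendar iff Jan 1 falls on the same weekday and both are leap or both are common. 1919: Jan 1 is Wednesday, common year.
1918: Jan 1 Tuesday, common
1917: Jan 1 Monday, common
1916: Jan 1 Saturday, leap
1915: Jan 1 Friday, common
1914: Jan 1 Thursday, common
1913: Jan 1 Wednesday, common
1913 matches on both conditions.

1913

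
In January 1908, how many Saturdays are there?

January 1908 has 31 days and begins on Wednesday.
The first Saturday is January 4.
Saturdays fall on 4, 11, 18, 25 — that's 4.

4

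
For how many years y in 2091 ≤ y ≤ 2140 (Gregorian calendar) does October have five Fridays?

October has 31 days; it has five Fridays when Friday falls among the first (month-length − 28) days — i.e. when October 1 is one of Friday/Thursday/Wednesday.
October 1 by year: 2091:Mon 2092:Wed✓ 2093:Thu✓ 2094:Fri✓ 2095:Sat 2096:Mon 2097:Tue 2098:Wed✓ 2099:Thu✓ 2100:Fri✓ 2101:Sat 2102:Sun 2103:Mon 2104:Wed✓ 2105:Thu✓ …(20 more)… 2126:Tue 2127:Wed✓ 2128:Fri✓ 2129:Sat 2130:Sun 2131:Mon 2132:Wed✓ 2133:Thu✓ 2134:Fri✓ 2135:Sat 2136:Mon 2137:Tue 2138:Wed✓ 2139:Thu✓ 2140:Sat
Years with five Fridays: 2092, 2093, 2094, 2098, 2099, 2100, 2104, 2105, 2106, 2110, 2111, 2116, 2117, 2121, 2122, 2123, 2127, 2128, 2132, 2133, 2134, 2138, 2139 → 23.

23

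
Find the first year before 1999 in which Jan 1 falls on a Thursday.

1998

Jan 1 advances by 2 weekdays after a leap year and by 1 after a common year.
1999: Jan 1 is Friday.
1998: Thursday
1998 begins on a Thursday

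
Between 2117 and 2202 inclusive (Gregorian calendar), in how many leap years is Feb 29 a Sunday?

3

Leap years in 2117–2202: 20 of them.
Feb 29 weekday advances by 5 (mod 7) from one leap year to the next four years later (or differs when a century non-leap intervenes).
Leap-day weekdays: 2120:Thu 2124:Tue 2128:Sun✓ 2132:Fri 2136:Wed 2140:Mon 2144:Sat 2148:Thu 2152:Tue 2156:Sun✓ 2160:Fri 2164:Wed 2168:Mon 2172:Sat 2176:Thu 2180:Tue 2184:Sun✓ 2188:Fri 2192:Wed 2196:Mon
Sunday: 2128, 2156, 2184 → 3.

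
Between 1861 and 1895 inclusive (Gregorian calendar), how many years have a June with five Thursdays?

June has 30 days; it has five Thursdays when Thursday falls among the first (month-length − 28) days — i.e. when June 1 is one of Thursday/Wednesday.
June 1 by year: 1861:Sat 1862:Sun 1863:Mon 1864:Wed✓ 1865:Thu✓ 1866:Fri 1867:Sat 1868:Mon 1869:Tue 1870:Wed✓ 1871:Thu✓ 1872:Sat 1873:Sun 1874:Mon 1875:Tue …(5 more)… 1881:Wed✓ 1882:Thu✓ 1883:Fri 1884:Sun 1885:Mon 1886:Tue 1887:Wed✓ 1888:Fri 1889:Sat 1890:Sun 1891:Mon 1892:Wed✓ 1893:Thu✓ 1894:Fri 1895:Sat
Years with five Thursdays: 1864, 1865, 1870, 1871, 1876, 1881, 1882, 1887, 1892, 1893 → 10.

10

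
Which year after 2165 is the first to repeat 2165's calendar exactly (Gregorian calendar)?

2171

Two years share a calendar iff Jan 1 falls on the same weekday and both are leap or both are common. 2165: Jan 1 is Tuesday, common year.
2166: Jan 1 Wednesday, common
2167: Jan 1 Thursday, common
2168: Jan 1 Friday, leap
2169: Jan 1 Sunday, common
2170: Jan 1 Monday, common
2171: Jan 1 Tuesday, common
2171 matches on both conditions.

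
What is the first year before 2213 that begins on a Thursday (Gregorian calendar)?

Jan 1 advances by 2 weekdays after a leap year and by 1 after a common year.
2213: Jan 1 is Friday.
2212: Wednesday (leap)
2211: Tuesday
2210: Monday
2209: Sunday
2208: Friday (leap)
2207: Thursday
2207 begins on a Thursday

2207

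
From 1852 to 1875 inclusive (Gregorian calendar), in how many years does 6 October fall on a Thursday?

Track 6 October's weekday year by year (advancing +1, or +2 across a Feb 29):
  1852: Wed  1853: Thu (+1) ✓  1854: Fri (+1)  1855: Sat (+1)  1856: Mon (+2)
  1857: Tue (+1)  1858: Wed (+1)  1859: Thu (+1) ✓  1860: Sat (+2)  1861: Sun (+1)
  1862: Mon (+1)  1863: Tue (+1)  1864: Thu (+2) ✓  1865: Fri (+1)  1866: Sat (+1)
  1867: Sun (+1)  1868: Tue (+2)  1869: Wed (+1)  1870: Thu (+1) ✓  1871: Fri (+1)
  1872: Sun (+2)  1873: Mon (+1)  1874: Tue (+1)  1875: Wed (+1)
Thursday years: 1853, 1859, 1864, 1870 — 4 in total.

4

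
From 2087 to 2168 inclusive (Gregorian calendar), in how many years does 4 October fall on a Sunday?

12

Track 4 October's weekday year by year (advancing +1, or +2 across a Feb 29):
  2087: Sat  2088: Mon (+2)  2089: Tue (+1)  2090: Wed (+1)  2091: Thu (+1)
  2092: Sat (+2)  2093: Sun (+1) ✓  2094: Mon (+1)  2095: Tue (+1)  2096: Thu (+2)
  2097: Fri (+1)  2098: Sat (+1)  2099: Sun (+1) ✓  2100: Mon (+1)  … (54 more years) …
  2155: Sat (+1)  2156: Mon (+2)  2157: Tue (+1)  2158: Wed (+1)  2159: Thu (+1)
  2160: Sat (+2)  2161: Sun (+1) ✓  2162: Mon (+1)  2163: Tue (+1)  2164: Thu (+2)
  2165: Fri (+1)  2166: Sat (+1)  2167: Sun (+1) ✓  2168: Tue (+2)
Sunday years: 2093, 2099, 2105, 2111, 2116, 2122, 2133, 2139, 2144, 2150, 2161, 2167 — 12 in total.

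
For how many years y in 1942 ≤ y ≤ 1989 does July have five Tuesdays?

July has 31 days; it has five Tuesdays when Tuesday falls among the first (month-length − 28) days — i.e. when July 1 is one of Tuesday/Monday/Sunday.
July 1 by year: 1942:Wed 1943:Thu 1944:Sat 1945:Sun✓ 1946:Mon✓ 1947:Tue✓ 1948:Thu 1949:Fri 1950:Sat 1951:Sun✓ 1952:Tue✓ 1953:Wed 1954:Thu 1955:Fri 1956:Sun✓ …(18 more)… 1975:Tue✓ 1976:Thu 1977:Fri 1978:Sat 1979:Sun✓ 1980:Tue✓ 1981:Wed 1982:Thu 1983:Fri 1984:Sun✓ 1985:Mon✓ 1986:Tue✓ 1987:Wed 1988:Fri 1989:Sat
Years with five Tuesdays: 1945, 1946, 1947, 1951, 1952, 1956, 1957, 1958, 1962, 1963, 1968, 1969, 1973, 1974, 1975, 1979, 1980, 1984, 1985, 1986 → 20.

20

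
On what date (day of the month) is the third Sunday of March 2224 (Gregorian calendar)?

21

March 1, 2224 is a Monday, so the first Sunday is the 7th.
The third Sunday is 7 + 14 = 21.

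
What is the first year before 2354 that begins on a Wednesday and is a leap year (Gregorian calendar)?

Jan 1 advances by 2 weekdays after a leap year and by 1 after a common year.
2354: Jan 1 is Friday.
2353: Thursday
2352: Tuesday (leap)
2351: Monday
2350: Sunday
2349: Saturday
2348: Thursday (leap)
2347: Wednesday
2346: Tuesday
2345: Monday
2344: Saturday (leap)
2343: Friday
2342: Thursday
2341: Wednesday
2340: Monday (leap)
2339: Sunday
2338: Saturday
2337: Friday
2336: Wednesday (leap)
2336 begins on a Wednesday and is a leap year.

2336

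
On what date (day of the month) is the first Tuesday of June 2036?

3

June 1, 2036 is a Sunday, so the first Tuesday is the 3rd.
The first Tuesday is 3 + 0 = 3.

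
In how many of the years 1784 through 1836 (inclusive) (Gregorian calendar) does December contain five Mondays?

December has 31 days; it has five Mondays when Monday falls among the first (month-length − 28) days — i.e. when December 1 is one of Monday/Sunday/Saturday.
December 1 by year: 1784:Wed 1785:Thu 1786:Fri 1787:Sat✓ 1788:Mon✓ 1789:Tue 1790:Wed 1791:Thu 1792:Sat✓ 1793:Sun✓ 1794:Mon✓ 1795:Tue 1796:Thu 1797:Fri 1798:Sat✓ …(23 more)… 1822:Sun✓ 1823:Mon✓ 1824:Wed 1825:Thu 1826:Fri 1827:Sat✓ 1828:Mon✓ 1829:Tue 1830:Wed 1831:Thu 1832:Sat✓ 1833:Sun✓ 1834:Mon✓ 1835:Tue 1836:Thu
Years with five Mondays: 1787, 1788, 1792, 1793, 1794, 1798, 1799, 1800, 1804, 1805, 1806, 1810, 1811, 1816, 1817, 1821, 1822, 1823, 1827, 1828, 1832, 1833, 1834 → 23.

23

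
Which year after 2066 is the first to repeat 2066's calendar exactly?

Two years share a calendar iff Jan 1 falls on the same weekday and both are leap or both are common. 2066: Jan 1 is Friday, common year.
2067: Jan 1 Saturday, common
2068: Jan 1 Sunday, leap
2069: Jan 1 Tuesday, common
2070: Jan 1 Wednesday, common
2071: Jan 1 Thursday, common
2072: Jan 1 Friday, leap
2073: Jan 1 Sunday, common
2074: Jan 1 Monday, common
2075: Jan 1 Tuesday, common
2076: Jan 1 Wednesday, leap
2077: Jan 1 Friday, common
2077 matches on both conditions.

2077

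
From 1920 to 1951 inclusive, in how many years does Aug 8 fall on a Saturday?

4

Track Aug 8's weekday year by year (advancing +1, or +2 across a Feb 29):
  1920: Sun  1921: Mon (+1)  1922: Tue (+1)  1923: Wed (+1)  1924: Fri (+2)
  1925: Sat (+1) ✓  1926: Sun (+1)  1927: Mon (+1)  1928: Wed (+2)  1929: Thu (+1)
  1930: Fri (+1)  1931: Sat (+1) ✓  1932: Mon (+2)  1933: Tue (+1)  … (4 more years) …
  1938: Mon (+1)  1939: Tue (+1)  1940: Thu (+2)  1941: Fri (+1)  1942: Sat (+1) ✓
  1943: Sun (+1)  1944: Tue (+2)  1945: Wed (+1)  1946: Thu (+1)  1947: Fri (+1)
  1948: Sun (+2)  1949: Mon (+1)  1950: Tue (+1)  1951: Wed (+1)
Saturday years: 1925, 1931, 1936, 1942 — 4 in total.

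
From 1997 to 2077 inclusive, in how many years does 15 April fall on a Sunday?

12

Track 15 April's weekday year by year (advancing +1, or +2 across a Feb 29):
  1997: Tue  1998: Wed (+1)  1999: Thu (+1)  2000: Sat (+2)  2001: Sun (+1) ✓
  2002: Mon (+1)  2003: Tue (+1)  2004: Thu (+2)  2005: Fri (+1)  2006: Sat (+1)
  2007: Sun (+1) ✓  2008: Tue (+2)  2009: Wed (+1)  2010: Thu (+1)  … (53 more years) …
  2064: Tue (+2)  2065: Wed (+1)  2066: Thu (+1)  2067: Fri (+1)  2068: Sun (+2) ✓
  2069: Mon (+1)  2070: Tue (+1)  2071: Wed (+1)  2072: Fri (+2)  2073: Sat (+1)
  2074: Sun (+1) ✓  2075: Mon (+1)  2076: Wed (+2)  2077: Thu (+1)
Sunday years: 2001, 2007, 2012, 2018, 2029, 2035, 2040, 2046, 2057, 2063, 2068, 2074 — 12 in total.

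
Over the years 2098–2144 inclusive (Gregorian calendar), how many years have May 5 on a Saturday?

7

Track May 5's weekday year by year (advancing +1, or +2 across a Feb 29):
  2098: Mon  2099: Tue (+1)  2100: Wed (+1)  2101: Thu (+1)  2102: Fri (+1)
  2103: Sat (+1) ✓  2104: Mon (+2)  2105: Tue (+1)  2106: Wed (+1)  2107: Thu (+1)
  2108: Sat (+2) ✓  2109: Sun (+1)  2110: Mon (+1)  2111: Tue (+1)  … (19 more years) …
  2131: Sat (+1) ✓  2132: Mon (+2)  2133: Tue (+1)  2134: Wed (+1)  2135: Thu (+1)
  2136: Sat (+2) ✓  2137: Sun (+1)  2138: Mon (+1)  2139: Tue (+1)  2140: Thu (+2)
  2141: Fri (+1)  2142: Sat (+1) ✓  2143: Sun (+1)  2144: Tue (+2)
Saturday years: 2103, 2108, 2114, 2125, 2131, 2136, 2142 — 7 in total.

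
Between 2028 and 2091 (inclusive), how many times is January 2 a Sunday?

10

Track January 2's weekday year by year (advancing +1, or +2 across a Feb 29):
  2028: Sun ✓  2029: Tue (+2)  2030: Wed (+1)  2031: Thu (+1)  2032: Fri (+1)
  2033: Sun (+2) ✓  2034: Mon (+1)  2035: Tue (+1)  2036: Wed (+1)  2037: Fri (+2)
  2038: Sat (+1)  2039: Sun (+1) ✓  2040: Mon (+1)  2041: Wed (+2)  … (36 more years) …
  2078: Sun (+1) ✓  2079: Mon (+1)  2080: Tue (+1)  2081: Thu (+2)  2082: Fri (+1)
  2083: Sat (+1)  2084: Sun (+1) ✓  2085: Tue (+2)  2086: Wed (+1)  2087: Thu (+1)
  2088: Fri (+1)  2089: Sun (+2) ✓  2090: Mon (+1)  2091: Tue (+1)
Sunday years: 2028, 2033, 2039, 2050, 2056, 2061, 2067, 2078, 2084, 2089 — 10 in total.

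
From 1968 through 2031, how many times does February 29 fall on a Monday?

2

Leap years in 1968–2031: 16 of them.
Feb 29 weekday advances by 5 (mod 7) from one leap year to the next four years later (or differs when a century non-leap intervenes).
Leap-day weekdays: 1968:Thu 1972:Tue 1976:Sun 1980:Fri 1984:Wed 1988:Mon✓ 1992:Sat 1996:Thu 2000:Tue 2004:Sun 2008:Fri 2012:Wed 2016:Mon✓ 2020:Sat 2024:Thu 2028:Tue
Monday: 1988, 2016 → 2.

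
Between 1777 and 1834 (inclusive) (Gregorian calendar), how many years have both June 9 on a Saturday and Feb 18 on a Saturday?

3

Check each year's weekday for June 9 and Feb 18:
  1777: Mon/Tue  1778: Tue/Wed  1779: Wed/Thu  1780: Fri/Fri  1781: Sat/Sun  1782: Sun/Mon  1783: Mon/Tue  1784: Wed/Wed  1785: Thu/Fri  1786: Fri/Sat  1787: Sat/Sun  1788: Mon/Mon  1789: Tue/Wed  1790: Wed/Thu  …(30 more)…  1821: Sat/Sun  1822: Sun/Mon  1823: Mon/Tue  1824: Wed/Wed  1825: Thu/Fri  1826: Fri/Sat  1827: Sat/Sun  1828: Mon/Mon  1829: Tue/Wed  1830: Wed/Thu  1831: Thu/Fri  1832: Sat/Sat ✓  1833: Sun/Mon  1834: Mon/Tue
Both conditions hold in: 1792, 1804, 1832 — 3.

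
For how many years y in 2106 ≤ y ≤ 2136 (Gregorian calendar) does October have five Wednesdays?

October has 31 days; it has five Wednesdays when Wednesday falls among the first (month-length − 28) days — i.e. when October 1 is one of Wednesday/Tuesday/Monday.
October 1 by year: 2106:Fri 2107:Sat 2108:Mon✓ 2109:Tue✓ 2110:Wed✓ 2111:Thu 2112:Sat 2113:Sun 2114:Mon✓ 2115:Tue✓ 2116:Thu 2117:Fri 2118:Sat 2119:Sun 2120:Tue✓ 2121:Wed✓ 2122:Thu 2123:Fri 2124:Sun 2125:Mon✓ 2126:Tue✓ 2127:Wed✓ 2128:Fri 2129:Sat 2130:Sun 2131:Mon✓ 2132:Wed✓ 2133:Thu 2134:Fri 2135:Sat 2136:Mon✓
Years with five Wednesdays: 2108, 2109, 2110, 2114, 2115, 2120, 2121, 2125, 2126, 2127, 2131, 2132, 2136 → 13.

13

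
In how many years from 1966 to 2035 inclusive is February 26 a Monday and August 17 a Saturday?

Check each year's weekday for February 26 and August 17:
  1966: Sat/Wed  1967: Sun/Thu  1968: Mon/Sat ✓  1969: Wed/Sun  1970: Thu/Mon  1971: Fri/Tue  1972: Sat/Thu  1973: Mon/Fri  1974: Tue/Sat  1975: Wed/Sun  1976: Thu/Tue  1977: Sat/Wed  1978: Sun/Thu  1979: Mon/Fri  …(42 more)…  2022: Sat/Wed  2023: Sun/Thu  2024: Mon/Sat ✓  2025: Wed/Sun  2026: Thu/Mon  2027: Fri/Tue  2028: Sat/Thu  2029: Mon/Fri  2030: Tue/Sat  2031: Wed/Sun  2032: Thu/Tue  2033: Sat/Wed  2034: Sun/Thu  2035: Mon/Fri
Both conditions hold in: 1968, 1996, 2024 — 3.

3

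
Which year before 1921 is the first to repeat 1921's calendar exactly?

Two years share a calendar iff Jan 1 falls on the same weekday and both are leap or both are common. 1921: Jan 1 is Saturday, common year.
1920: Jan 1 Thursday, leap
1919: Jan 1 Wednesday, common
1918: Jan 1 Tuesday, common
1917: Jan 1 Monday, common
1916: Jan 1 Saturday, leap
1915: Jan 1 Friday, common
1914: Jan 1 Thursday, common
1913: Jan 1 Wednesday, common
1912: Jan 1 Monday, leap
1911: Jan 1 Sunday, common
1910: Jan 1 Saturday, common
1910 matches on both conditions.

1910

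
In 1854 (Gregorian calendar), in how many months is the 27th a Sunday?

Check the 27th of each month of 1854: Jan 27: Fri, Feb 27: Mon, Mar 27: Mon, Apr 27: Thu, May 27: Sat, Jun 27: Tue, Jul 27: Thu, Aug 27: Sun, Sep 27: Wed, Oct 27: Fri, Nov 27: Mon, Dec 27: Wed.
Sunday occurs in August — 1 month.

1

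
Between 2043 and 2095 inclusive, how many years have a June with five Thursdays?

June has 30 days; it has five Thursdays when Thursday falls among the first (month-length − 28) days — i.e. when June 1 is one of Thursday/Wednesday.
June 1 by year: 2043:Mon 2044:Wed✓ 2045:Thu✓ 2046:Fri 2047:Sat 2048:Mon 2049:Tue 2050:Wed✓ 2051:Thu✓ 2052:Sat 2053:Sun 2054:Mon 2055:Tue 2056:Thu✓ 2057:Fri …(23 more)… 2081:Sun 2082:Mon 2083:Tue 2084:Thu✓ 2085:Fri 2086:Sat 2087:Sun 2088:Tue 2089:Wed✓ 2090:Thu✓ 2091:Fri 2092:Sun 2093:Mon 2094:Tue 2095:Wed✓
Years with five Thursdays: 2044, 2045, 2050, 2051, 2056, 2061, 2062, 2067, 2072, 2073, 2078, 2079, 2084, 2089, 2090, 2095 → 16.

16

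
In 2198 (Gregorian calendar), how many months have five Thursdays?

A month of length L has five Thursdays iff its first Thursday is on day ≤ L−28 (so day 1–3 in a 31-day month, 1–2 in a 30-day month, day 1 in a leap February).
Checking each month of 2198: Jan starts Mon (31d); Feb starts Thu (28d); Mar starts Thu (31d) ✓; Apr starts Sun (30d); May starts Tue (31d) ✓; Jun starts Fri (30d); Jul starts Sun (31d); Aug starts Wed (31d) ✓; Sep starts Sat (30d); Oct starts Mon (31d); Nov starts Thu (30d) ✓; Dec starts Sat (31d).
Five-Thursday months: March, May, August, November → 4.

4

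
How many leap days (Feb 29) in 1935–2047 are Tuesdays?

4

Leap years in 1935–2047: 28 of them.
Feb 29 weekday advances by 5 (mod 7) from one leap year to the next four years later (or differs when a century non-leap intervenes).
Leap-day weekdays: 1936:Sat 1940:Thu 1944:Tue✓ 1948:Sun 1952:Fri 1956:Wed 1960:Mon 1964:Sat 1968:Thu 1972:Tue✓ 1976:Sun 1980:Fri 1984:Wed 1988:Mon 1992:Sat 1996:Thu 2000:Tue✓ 2004:Sun 2008:Fri 2012:Wed 2016:Mon 2020:Sat 2024:Thu 2028:Tue✓ 2032:Sun 2036:Fri 2040:Wed 2044:Mon
Tuesday: 1944, 1972, 2000, 2028 → 4.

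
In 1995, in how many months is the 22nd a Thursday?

1

Check the 22nd of each month of 1995: Jan 22: Sun, Feb 22: Wed, Mar 22: Wed, Apr 22: Sat, May 22: Mon, Jun 22: Thu, Jul 22: Sat, Aug 22: Tue, Sep 22: Fri, Oct 22: Sun, Nov 22: Wed, Dec 22: Fri.
Thursday occurs in June — 1 month.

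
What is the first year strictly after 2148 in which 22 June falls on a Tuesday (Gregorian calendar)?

2151

From one year to the next, a fixed date's weekday advances by 1, or by 2 when a Feb 29 lies between the two dates.
2148: June 22 is Saturday.
2149: Sunday (+1)
2150: Monday (+1)
2151: Tuesday (+1)
22 June falls on a Tuesday in 2151.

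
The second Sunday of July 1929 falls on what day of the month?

14

July 1, 1929 is a Monday, so the first Sunday is the 7th.
The second Sunday is 7 + 7 = 14.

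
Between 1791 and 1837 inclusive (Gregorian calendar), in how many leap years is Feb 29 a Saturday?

Leap years in 1791–1837: 11 of them.
Feb 29 weekday advances by 5 (mod 7) from one leap year to the next four years later (or differs when a century non-leap intervenes).
Leap-day weekdays: 1792:Wed 1796:Mon 1804:Wed 1808:Mon 1812:Sat✓ 1816:Thu 1820:Tue 1824:Sun 1828:Fri 1832:Wed 1836:Mon
Saturday: 1812 → 1.

1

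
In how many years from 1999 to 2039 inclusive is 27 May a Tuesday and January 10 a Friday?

4

Check each year's weekday for 27 May and January 10:
  1999: Thu/Sun  2000: Sat/Mon  2001: Sun/Wed  2002: Mon/Thu  2003: Tue/Fri ✓  2004: Thu/Sat  2005: Fri/Mon  2006: Sat/Tue  2007: Sun/Wed  2008: Tue/Thu  2009: Wed/Sat  2010: Thu/Sun  2011: Fri/Mon  2012: Sun/Tue  …(13 more)…  2026: Wed/Sat  2027: Thu/Sun  2028: Sat/Mon  2029: Sun/Wed  2030: Mon/Thu  2031: Tue/Fri ✓  2032: Thu/Sat  2033: Fri/Mon  2034: Sat/Tue  2035: Sun/Wed  2036: Tue/Thu  2037: Wed/Sat  2038: Thu/Sun  2039: Fri/Mon
Both conditions hold in: 2003, 2014, 2025, 2031 — 4.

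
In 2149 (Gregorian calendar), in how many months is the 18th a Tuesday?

3

Check the 18th of each month of 2149: Jan 18: Sat, Feb 18: Tue, Mar 18: Tue, Apr 18: Fri, May 18: Sun, Jun 18: Wed, Jul 18: Fri, Aug 18: Mon, Sep 18: Thu, Oct 18: Sat, Nov 18: Tue, Dec 18: Thu.
Tuesday occurs in February, March, November — 3 months.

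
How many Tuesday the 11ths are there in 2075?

Check the 11th of each month of 2075: Jan 11: Fri, Feb 11: Mon, Mar 11: Mon, Apr 11: Thu, May 11: Sat, Jun 11: Tue, Jul 11: Thu, Aug 11: Sun, Sep 11: Wed, Oct 11: Fri, Nov 11: Mon, Dec 11: Wed.
Tuesday occurs in June — 1 month.

1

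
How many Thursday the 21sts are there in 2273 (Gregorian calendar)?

Check the 21st of each month of 2273: Jan 21: Tue, Feb 21: Fri, Mar 21: Fri, Apr 21: Mon, May 21: Wed, Jun 21: Sat, Jul 21: Mon, Aug 21: Thu, Sep 21: Sun, Oct 21: Tue, Nov 21: Fri, Dec 21: Sun.
Thursday occurs in August — 1 month.

1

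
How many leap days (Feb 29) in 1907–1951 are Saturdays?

2

Leap years in 1907–1951: 11 of them.
Feb 29 weekday advances by 5 (mod 7) from one leap year to the next four years later (or differs when a century non-leap intervenes).
Leap-day weekdays: 1908:Sat✓ 1912:Thu 1916:Tue 1920:Sun 1924:Fri 1928:Wed 1932:Mon 1936:Sat✓ 1940:Thu 1944:Tue 1948:Sun
Saturday: 1908, 1936 → 2.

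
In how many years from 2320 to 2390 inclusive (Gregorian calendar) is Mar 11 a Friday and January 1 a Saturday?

Check each year's weekday for Mar 11 and January 1:
  2320: Thu/Thu  2321: Fri/Sat ✓  2322: Sat/Sun  2323: Sun/Mon  2324: Tue/Tue  2325: Wed/Thu  2326: Thu/Fri  2327: Fri/Sat ✓  2328: Sun/Sun  2329: Mon/Tue  2330: Tue/Wed  2331: Wed/Thu  2332: Fri/Fri  2333: Sat/Sun  …(43 more)…  2377: Fri/Sat ✓  2378: Sat/Sun  2379: Sun/Mon  2380: Tue/Tue  2381: Wed/Thu  2382: Thu/Fri  2383: Fri/Sat ✓  2384: Sun/Sun  2385: Mon/Tue  2386: Tue/Wed  2387: Wed/Thu  2388: Fri/Fri  2389: Sat/Sun  2390: Sun/Mon
Both conditions hold in: 2321, 2327, 2338, 2349, 2355, 2366, 2377, 2383 — 8.

8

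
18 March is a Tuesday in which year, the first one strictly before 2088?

2087

From one year to the next, a fixed date's weekday advances by 1, or by 2 when a Feb 29 lies between the two dates.
2088: March 18 is Thursday.
2087: Tuesday (−2)
18 March falls on a Tuesday in 2087.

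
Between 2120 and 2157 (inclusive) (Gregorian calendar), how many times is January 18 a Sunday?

6

Track January 18's weekday year by year (advancing +1, or +2 across a Feb 29):
  2120: Thu  2121: Sat (+2)  2122: Sun (+1) ✓  2123: Mon (+1)  2124: Tue (+1)
  2125: Thu (+2)  2126: Fri (+1)  2127: Sat (+1)  2128: Sun (+1) ✓  2129: Tue (+2)
  2130: Wed (+1)  2131: Thu (+1)  2132: Fri (+1)  2133: Sun (+2) ✓  … (10 more years) …
  2144: Sat (+1)  2145: Mon (+2)  2146: Tue (+1)  2147: Wed (+1)  2148: Thu (+1)
  2149: Sat (+2)  2150: Sun (+1) ✓  2151: Mon (+1)  2152: Tue (+1)  2153: Thu (+2)
  2154: Fri (+1)  2155: Sat (+1)  2156: Sun (+1) ✓  2157: Tue (+2)
Sunday years: 2122, 2128, 2133, 2139, 2150, 2156 — 6 in total.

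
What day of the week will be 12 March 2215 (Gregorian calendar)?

Sunday

January 1, 2215 is a Sunday.
March 12 is day 71 of the year, i.e. 70 days after Jan 1.
70 mod 7 = 0, so advance 0 weekdays from Sunday: Sunday.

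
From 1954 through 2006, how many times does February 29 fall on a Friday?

1

Leap years in 1954–2006: 13 of them.
Feb 29 weekday advances by 5 (mod 7) from one leap year to the next four years later (or differs when a century non-leap intervenes).
Leap-day weekdays: 1956:Wed 1960:Mon 1964:Sat 1968:Thu 1972:Tue 1976:Sun 1980:Fri✓ 1984:Wed 1988:Mon 1992:Sat 1996:Thu 2000:Tue 2004:Sun
Friday: 1980 → 1.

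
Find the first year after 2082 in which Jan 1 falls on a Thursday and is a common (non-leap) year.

Jan 1 advances by 2 weekdays after a leap year and by 1 after a common year.
2082: Jan 1 is Thursday.
2083: Friday
2084: Saturday (leap)
2085: Monday
2086: Tuesday
2087: Wednesday
2088: Thursday (leap)
2089: Saturday
2090: Sunday
2091: Monday
2092: Tuesday (leap)
2093: Thursday
2093 begins on a Thursday and is a common year.

2093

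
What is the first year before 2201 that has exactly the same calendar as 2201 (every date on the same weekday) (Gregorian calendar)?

Two years share a calendar iff Jan 1 falls on the same weekday and both are leap or both are common. 2201: Jan 1 is Thursday, common year.
2200: Jan 1 Wednesday, common
2199: Jan 1 Tuesday, common
2198: Jan 1 Monday, common
2197: Jan 1 Sunday, common
2196: Jan 1 Friday, leap
2195: Jan 1 Thursday, common
2195 matches on both conditions.

2195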